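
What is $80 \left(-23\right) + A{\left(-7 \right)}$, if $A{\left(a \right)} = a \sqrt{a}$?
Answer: $-1840 - 7 i \sqrt{7} \approx -1840.0 - 18.52 i$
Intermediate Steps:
$A{\left(a \right)} = a^{\frac{3}{2}}$
$80 \left(-23\right) + A{\left(-7 \right)} = 80 \left(-23\right) + \left(-7\right)^{\frac{3}{2}} = -1840 - 7 i \sqrt{7}$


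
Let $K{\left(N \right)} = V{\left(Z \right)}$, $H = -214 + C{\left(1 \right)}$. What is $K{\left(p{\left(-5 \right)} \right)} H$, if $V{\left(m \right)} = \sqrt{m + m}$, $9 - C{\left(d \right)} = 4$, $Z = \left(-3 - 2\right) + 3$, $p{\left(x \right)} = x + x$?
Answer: $- 418 i \approx - 418.0 i$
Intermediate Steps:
$p{\left(x \right)} = 2 x$
$Z = -2$ ($Z = -5 + 3 = -2$)
$C{\left(d \right)} = 5$ ($C{\left(d \right)} = 9 - 4 = 5$)
$V{\left(m \right)} = \sqrt{2} \sqrt{m}$ ($V{\left(m \right)} = \sqrt{2 m} = \sqrt{2} \sqrt{m}$)
$H = -209$ ($H = -214 + 5 = -209$)
$K{\left(N \right)} = 2 i$ ($K{\left(N \right)} = \sqrt{2} \sqrt{-2} = \sqrt{2} i \sqrt{2} = 2 i$)
$K{\left(p{\left(-5 \right)} \right)} H = 2 i \left(-209\right) = - 418 i$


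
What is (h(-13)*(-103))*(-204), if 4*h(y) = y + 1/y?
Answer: -893010/13 ≈ -68693.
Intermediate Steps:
h(y) = y/4 + 1/(4*y) (h(y) = (y + 1/y)/4 = y/4 + 1/(4*y))
(h(-13)*(-103))*(-204) = (((¼)*(1 + (-13)²)/(-13))*(-103))*(-204) = (((¼)*(-1/13)*(1 + 169))*(-103))*(-204) = (((¼)*(-1/13)*170)*(-103))*(-204) = -85/26*(-103)*(-204) = (8755/26)*(-204) = -893010/13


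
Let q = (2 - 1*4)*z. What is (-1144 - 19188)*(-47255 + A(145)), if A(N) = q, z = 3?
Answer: 960910652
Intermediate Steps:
q = -6 (q = (2 - 1*4)*3 = (2 - 4)*3 = -2*3 = -6)
A(N) = -6
(-1144 - 19188)*(-47255 + A(145)) = (-1144 - 19188)*(-47255 - 6) = -20332*(-47261) = 960910652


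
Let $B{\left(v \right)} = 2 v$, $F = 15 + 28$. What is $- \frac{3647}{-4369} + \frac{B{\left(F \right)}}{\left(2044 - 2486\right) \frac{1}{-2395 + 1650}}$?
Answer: $\frac{8280406}{56797} \approx 145.79$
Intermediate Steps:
$F = 43$
$- \frac{3647}{-4369} + \frac{B{\left(F \right)}}{\left(2044 - 2486\right) \frac{1}{-2395 + 1650}} = - \frac{3647}{-4369} + \frac{2 \cdot 43}{\left(2044 - 2486\right) \frac{1}{-2395 + 1650}} = \left(-3647\right) \left(- \frac{1}{4369}\right) + \frac{86}{\left(-442\right) \frac{1}{-745}} = \frac{3647}{4369} + \frac{86}{\left(-442\right) \left(- \frac{1}{745}\right)} = \frac{3647}{4369} + \frac{86}{\frac{442}{745}} = \frac{3647}{4369} + 86 \cdot \frac{745}{442} = \frac{3647}{4369} + \frac{32035}{221} = \frac{8280406}{56797}$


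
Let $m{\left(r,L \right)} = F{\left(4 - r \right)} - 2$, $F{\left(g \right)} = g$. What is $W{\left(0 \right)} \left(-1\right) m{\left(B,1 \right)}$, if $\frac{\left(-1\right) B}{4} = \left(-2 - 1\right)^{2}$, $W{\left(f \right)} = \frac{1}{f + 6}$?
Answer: $- \frac{19}{3} \approx -6.3333$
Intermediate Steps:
$W{\left(f \right)} = \frac{1}{6 + f}$
$B = -36$ ($B = - 4 \left(-2 - 1\right)^{2} = - 4 \left(-3\right)^{2} = \left(-4\right) 9 = -36$)
$m{\left(r,L \right)} = 2 - r$ ($m{\left(r,L \right)} = \left(4 - r\right) - 2 = 2 - r$)
$W{\left(0 \right)} \left(-1\right) m{\left(B,1 \right)} = \frac{1}{6 + 0} \left(-1\right) \left(2 - -36\right) = \frac{1}{6} \left(-1\right) \left(2 + 36\right) = \frac{1}{6} \left(-1\right) 38 = \left(- \frac{1}{6}\right) 38 = - \frac{19}{3}$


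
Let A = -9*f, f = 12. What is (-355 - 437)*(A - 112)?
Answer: 174240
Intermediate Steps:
A = -108 (A = -9*12 = -108)
(-355 - 437)*(A - 112) = (-355 - 437)*(-108 - 112) = -792*(-220) = 174240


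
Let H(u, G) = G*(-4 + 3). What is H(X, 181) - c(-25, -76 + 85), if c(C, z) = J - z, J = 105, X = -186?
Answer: -277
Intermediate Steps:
H(u, G) = -G (H(u, G) = G*(-1) = -G)
c(C, z) = 105 - z
H(X, 181) - c(-25, -76 + 85) = -1*181 - (105 - (-76 + 85)) = -181 - (105 - 1*9) = -181 - (105 - 9) = -181 - 1*96 = -181 - 96 = -277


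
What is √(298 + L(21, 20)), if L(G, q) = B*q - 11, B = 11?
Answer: 13*√3 ≈ 22.517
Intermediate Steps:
L(G, q) = -11 + 11*q (L(G, q) = 11*q - 11 = -11 + 11*q)
√(298 + L(21, 20)) = √(298 + (-11 + 11*20)) = √(298 + (-11 + 220)) = √(298 + 209) = √507 = 13*√3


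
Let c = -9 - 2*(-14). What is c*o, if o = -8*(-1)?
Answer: 152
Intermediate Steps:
o = 8
c = 19 (c = -9 + 28 = 19)
c*o = 19*8 = 152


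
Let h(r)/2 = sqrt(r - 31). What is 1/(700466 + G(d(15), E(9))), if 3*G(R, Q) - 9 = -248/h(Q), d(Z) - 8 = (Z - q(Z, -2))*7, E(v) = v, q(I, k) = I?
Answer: 69346431/48575025183827 - 186*I*sqrt(22)/48575025183827 ≈ 1.4276e-6 - 1.796e-11*I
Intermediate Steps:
h(r) = 2*sqrt(-31 + r) (h(r) = 2*sqrt(r - 31) = 2*sqrt(-31 + r))
d(Z) = 8 (d(Z) = 8 + (Z - Z)*7 = 8 + 0*7 = 8 + 0 = 8)
G(R, Q) = 3 - 124/(3*sqrt(-31 + Q)) (G(R, Q) = 3 + (-248*1/(2*sqrt(-31 + Q)))/3 = 3 + (-124/sqrt(-31 + Q))/3 = 3 - 124/(3*sqrt(-31 + Q)))
1/(700466 + G(d(15), E(9))) = 1/(700466 + (3 - 124/(3*sqrt(-31 + 9)))) = 1/(700466 + (3 - (-62)*I*sqrt(22)/33)) = 1/(700466 + (3 + 62*I*sqrt(22)/33)) = 1/(700469 + 62*I*sqrt(22)/33)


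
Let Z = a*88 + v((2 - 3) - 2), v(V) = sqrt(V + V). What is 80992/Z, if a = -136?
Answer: -484656128/71616515 - 40496*I*sqrt(6)/71616515 ≈ -6.7674 - 0.0013851*I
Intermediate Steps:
v(V) = sqrt(2)*sqrt(V) (v(V) = sqrt(2*V) = sqrt(2)*sqrt(V))
Z = -11968 + I*sqrt(6) (Z = -136*88 + sqrt(2)*sqrt((2 - 3) - 2) = -11968 + sqrt(2)*sqrt(-1 - 2) = -11968 + sqrt(2)*sqrt(-3) = -11968 + sqrt(2)*(I*sqrt(3)) = -11968 + I*sqrt(6) ≈ -11968.0 + 2.4495*I)
80992/Z = 80992/(-11968 + I*sqrt(6))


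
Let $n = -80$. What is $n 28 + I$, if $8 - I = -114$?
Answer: $-2118$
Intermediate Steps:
$I = 122$ ($I = 8 - -114 = 8 + 114 = 122$)
$n 28 + I = \left(-80\right) 28 + 122 = -2240 + 122 = -2118$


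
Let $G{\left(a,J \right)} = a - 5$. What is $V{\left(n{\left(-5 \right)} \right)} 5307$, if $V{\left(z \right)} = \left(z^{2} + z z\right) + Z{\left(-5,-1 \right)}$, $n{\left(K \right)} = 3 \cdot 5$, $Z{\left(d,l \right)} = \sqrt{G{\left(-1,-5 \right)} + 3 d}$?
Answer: $2388150 + 5307 i \sqrt{21} \approx 2.3882 \cdot 10^{6} + 24320.0 i$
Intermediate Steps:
$G{\left(a,J \right)} = -5 + a$ ($G{\left(a,J \right)} = a - 5 = -5 + a$)
$Z{\left(d,l \right)} = \sqrt{-6 + 3 d}$ ($Z{\left(d,l \right)} = \sqrt{\left(-5 - 1\right) + 3 d} = \sqrt{-6 + 3 d}$)
$n{\left(K \right)} = 15$
$V{\left(z \right)} = 2 z^{2} + i \sqrt{21}$ ($V{\left(z \right)} = \left(z^{2} + z z\right) + \sqrt{-6 + 3 \left(-5\right)} = \left(z^{2} + z^{2}\right) + \sqrt{-6 - 15} = 2 z^{2} + \sqrt{-21} = 2 z^{2} + i \sqrt{21}$)
$V{\left(n{\left(-5 \right)} \right)} 5307 = \left(2 \cdot 15^{2} + i \sqrt{21}\right) 5307 = \left(2 \cdot 225 + i \sqrt{21}\right) 5307 = \left(450 + i \sqrt{21}\right) 5307 = 2388150 + 5307 i \sqrt{21}$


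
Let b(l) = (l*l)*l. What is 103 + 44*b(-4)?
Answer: -2713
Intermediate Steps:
b(l) = l³ (b(l) = l²*l = l³)
103 + 44*b(-4) = 103 + 44*(-4)³ = 103 + 44*(-64) = 103 - 2816 = -2713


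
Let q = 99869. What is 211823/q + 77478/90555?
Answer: 8973094049/3014545765 ≈ 2.9766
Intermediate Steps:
211823/q + 77478/90555 = 211823/99869 + 77478/90555 = 211823*(1/99869) + 77478*(1/90555) = 211823/99869 + 25826/30185 = 8973094049/3014545765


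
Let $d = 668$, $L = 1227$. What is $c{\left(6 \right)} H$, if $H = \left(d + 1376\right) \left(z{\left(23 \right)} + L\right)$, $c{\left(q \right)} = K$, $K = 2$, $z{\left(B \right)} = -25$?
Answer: $4913776$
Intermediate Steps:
$c{\left(q \right)} = 2$
$H = 2456888$ ($H = \left(668 + 1376\right) \left(-25 + 1227\right) = 2044 \cdot 1202 = 2456888$)
$c{\left(6 \right)} H = 2 \cdot 2456888 = 4913776$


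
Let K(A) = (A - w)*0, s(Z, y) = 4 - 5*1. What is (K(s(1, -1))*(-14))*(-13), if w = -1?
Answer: 0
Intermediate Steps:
s(Z, y) = -1 (s(Z, y) = 4 - 5 = -1)
K(A) = 0 (K(A) = (A - 1*(-1))*0 = (A + 1)*0 = (1 + A)*0 = 0)
(K(s(1, -1))*(-14))*(-13) = (0*(-14))*(-13) = 0*(-13) = 0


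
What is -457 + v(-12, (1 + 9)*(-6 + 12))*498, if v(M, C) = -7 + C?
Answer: 25937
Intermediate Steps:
-457 + v(-12, (1 + 9)*(-6 + 12))*498 = -457 + (-7 + (1 + 9)*(-6 + 12))*498 = -457 + (-7 + 10*6)*498 = -457 + (-7 + 60)*498 = -457 + 53*498 = -457 + 26394 = 25937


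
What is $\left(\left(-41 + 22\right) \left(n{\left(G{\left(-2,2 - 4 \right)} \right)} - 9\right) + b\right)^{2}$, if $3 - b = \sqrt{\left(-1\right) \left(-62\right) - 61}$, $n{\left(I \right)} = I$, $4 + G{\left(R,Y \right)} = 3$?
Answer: $36864$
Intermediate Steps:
$G{\left(R,Y \right)} = -1$ ($G{\left(R,Y \right)} = -4 + 3 = -1$)
$b = 2$ ($b = 3 - \sqrt{\left(-1\right) \left(-62\right) - 61} = 3 - \sqrt{62 - 61} = 3 - \sqrt{1} = 3 - 1 = 2$)
$\left(\left(-41 + 22\right) \left(n{\left(G{\left(-2,2 - 4 \right)} \right)} - 9\right) + b\right)^{2} = \left(\left(-41 + 22\right) \left(-1 - 9\right) + 2\right)^{2} = \left(\left(-19\right) \left(-10\right) + 2\right)^{2} = \left(190 + 2\right)^{2} = 192^{2} = 36864$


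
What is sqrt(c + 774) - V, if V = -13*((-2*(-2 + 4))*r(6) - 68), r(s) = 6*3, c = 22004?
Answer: -1820 + sqrt(22778) ≈ -1669.1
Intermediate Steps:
r(s) = 18
V = 1820 (V = -13*(-2*(-2 + 4)*18 - 68) = -13*(-2*2*18 - 68) = -13*(-4*18 - 68) = -13*(-72 - 68) = -13*(-140) = 1820)
sqrt(c + 774) - V = sqrt(22004 + 774) - 1*1820 = sqrt(22778) - 1820 = -1820 + sqrt(22778)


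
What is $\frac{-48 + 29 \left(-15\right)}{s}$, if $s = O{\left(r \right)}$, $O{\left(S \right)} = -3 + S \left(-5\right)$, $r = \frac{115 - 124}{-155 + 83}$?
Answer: $\frac{3864}{29} \approx 133.24$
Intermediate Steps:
$r = \frac{1}{8}$ ($r = - \frac{9}{-72} = \left(-9\right) \left(- \frac{1}{72}\right) = \frac{1}{8} \approx 0.125$)
$O{\left(S \right)} = -3 - 5 S$
$s = - \frac{29}{8}$ ($s = -3 - \frac{5}{8} = - \frac{29}{8} \approx -3.625$)
$\frac{-48 + 29 \left(-15\right)}{s} = \frac{-48 + 29 \left(-15\right)}{- \frac{29}{8}} = \left(-48 - 435\right) \left(- \frac{8}{29}\right) = \left(-483\right) \left(- \frac{8}{29}\right) = \frac{3864}{29}$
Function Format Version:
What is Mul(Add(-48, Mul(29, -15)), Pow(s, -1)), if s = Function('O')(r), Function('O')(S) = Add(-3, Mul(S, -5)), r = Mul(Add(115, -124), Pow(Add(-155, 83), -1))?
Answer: Rational(3864, 29) ≈ 133.24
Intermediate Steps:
r = Rational(1, 8) (r = Mul(-9, Pow(-72, -1)) = Mul(-9, Rational(-1, 72)) = Rational(1, 8) ≈ 0.12500)
Function('O')(S) = Add(-3, Mul(-5, S))
s = Rational(-29, 8) (s = Add(-3, Mul(-5, Rational(1, 8))) = Add(-3, Rational(-5, 8)) = Rational(-29, 8) ≈ -3.6250)
Mul(Add(-48, Mul(29, -15)), Pow(s, -1)) = Mul(Add(-48, Mul(29, -15)), Pow(Rational(-29, 8), -1)) = Mul(Add(-48, -435), Rational(-8, 29)) = Mul(-483, Rational(-8, 29)) = Rational(3864, 29)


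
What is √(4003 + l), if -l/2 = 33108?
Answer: I*√62213 ≈ 249.43*I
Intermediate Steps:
l = -66216 (l = -2*33108 = -66216)
√(4003 + l) = √(4003 - 66216) = √(-62213) = I*√62213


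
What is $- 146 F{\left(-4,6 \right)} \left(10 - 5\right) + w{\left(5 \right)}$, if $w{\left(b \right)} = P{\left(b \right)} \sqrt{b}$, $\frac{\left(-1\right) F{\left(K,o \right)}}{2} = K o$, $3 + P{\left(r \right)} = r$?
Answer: $-35040 + 2 \sqrt{5} \approx -35036.0$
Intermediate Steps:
$P{\left(r \right)} = -3 + r$
$F{\left(K,o \right)} = - 2 K o$
$w{\left(b \right)} = \sqrt{b} \left(-3 + b\right)$ ($w{\left(b \right)} = \left(-3 + b\right) \sqrt{b} = \sqrt{b} \left(-3 + b\right)$)
$- 146 F{\left(-4,6 \right)} \left(10 - 5\right) + w{\left(5 \right)} = - 146 \left(-2\right) \left(-4\right) 6 \left(10 - 5\right) + \sqrt{5} \left(-3 + 5\right) = - 146 \cdot 48 \left(10 - 5\right) + \sqrt{5} \cdot 2 = - 146 \cdot 48 \cdot 5 + 2 \sqrt{5} = \left(-146\right) 240 + 2 \sqrt{5} = -35040 + 2 \sqrt{5}$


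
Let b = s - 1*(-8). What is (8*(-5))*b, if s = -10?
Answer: 80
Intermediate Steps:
b = -2 (b = -10 - 1*(-8) = -10 + 8 = -2)
(8*(-5))*b = (8*(-5))*(-2) = -40*(-2) = 80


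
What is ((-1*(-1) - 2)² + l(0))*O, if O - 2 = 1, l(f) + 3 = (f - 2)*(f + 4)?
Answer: -30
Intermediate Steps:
l(f) = -3 + (-2 + f)*(4 + f) (l(f) = -3 + (f - 2)*(f + 4) = -3 + (-2 + f)*(4 + f))
O = 3 (O = 2 + 1 = 3)
((-1*(-1) - 2)² + l(0))*O = ((-1*(-1) - 2)² + (-11 + 0² + 2*0))*3 = ((1 - 2)² + (-11 + 0 + 0))*3 = ((-1)² - 11)*3 = (1 - 11)*3 = -10*3 = -30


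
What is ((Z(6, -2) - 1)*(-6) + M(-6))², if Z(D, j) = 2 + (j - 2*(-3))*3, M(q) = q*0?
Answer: 6084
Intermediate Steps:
M(q) = 0
Z(D, j) = 20 + 3*j (Z(D, j) = 2 + (j + 6)*3 = 2 + (6 + j)*3 = 2 + (18 + 3*j) = 20 + 3*j)
((Z(6, -2) - 1)*(-6) + M(-6))² = (((20 + 3*(-2)) - 1)*(-6) + 0)² = (((20 - 6) - 1)*(-6) + 0)² = ((14 - 1)*(-6) + 0)² = (13*(-6) + 0)² = (-78 + 0)² = (-78)² = 6084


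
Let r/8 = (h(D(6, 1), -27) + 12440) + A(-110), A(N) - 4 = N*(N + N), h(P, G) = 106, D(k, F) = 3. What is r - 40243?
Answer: 253757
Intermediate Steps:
A(N) = 4 + 2*N² (A(N) = 4 + N*(N + N) = 4 + N*(2*N) = 4 + 2*N²)
r = 294000 (r = 8*((106 + 12440) + (4 + 2*(-110)²)) = 8*(12546 + (4 + 2*12100)) = 8*(12546 + (4 + 24200)) = 8*(12546 + 24204) = 8*36750 = 294000)
r - 40243 = 294000 - 40243 = 253757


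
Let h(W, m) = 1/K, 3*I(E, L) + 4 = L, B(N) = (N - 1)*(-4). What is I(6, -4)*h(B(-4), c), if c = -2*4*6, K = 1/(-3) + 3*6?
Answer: -8/53 ≈ -0.15094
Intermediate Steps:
K = 53/3 (K = -⅓ + 18 = 53/3 ≈ 17.667)
B(N) = 4 - 4*N (B(N) = (-1 + N)*(-4) = 4 - 4*N)
I(E, L) = -4/3 + L/3
c = -48 (c = -8*6 = -48)
h(W, m) = 3/53 (h(W, m) = 1/(53/3) = 3/53)
I(6, -4)*h(B(-4), c) = (-4/3 + (⅓)*(-4))*(3/53) = (-4/3 - 4/3)*(3/53) = -8/3*3/53 = -8/53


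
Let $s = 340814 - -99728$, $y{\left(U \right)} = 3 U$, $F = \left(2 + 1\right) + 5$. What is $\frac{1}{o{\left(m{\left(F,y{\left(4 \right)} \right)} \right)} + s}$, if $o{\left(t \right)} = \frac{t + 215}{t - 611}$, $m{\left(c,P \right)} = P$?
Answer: $\frac{599}{263884431} \approx 2.2699 \cdot 10^{-6}$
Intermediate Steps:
$F = 8$ ($F = 3 + 5 = 8$)
$s = 440542$ ($s = 340814 + 99728 = 440542$)
$o{\left(t \right)} = \frac{215 + t}{-611 + t}$
$\frac{1}{o{\left(m{\left(F,y{\left(4 \right)} \right)} \right)} + s} = \frac{1}{\frac{215 + 3 \cdot 4}{-611 + 3 \cdot 4} + 440542} = \frac{1}{\frac{215 + 12}{-611 + 12} + 440542} = \frac{1}{\frac{1}{-599} \cdot 227 + 440542} = \frac{1}{\left(- \frac{1}{599}\right) 227 + 440542} = \frac{1}{- \frac{227}{599} + 440542} = \frac{1}{\frac{263884431}{599}} = \frac{599}{263884431}$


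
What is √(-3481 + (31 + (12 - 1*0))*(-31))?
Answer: I*√4814 ≈ 69.383*I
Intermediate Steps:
√(-3481 + (31 + (12 - 1*0))*(-31)) = √(-3481 + (31 + (12 + 0))*(-31)) = √(-3481 + (31 + 12)*(-31)) = √(-3481 + 43*(-31)) = √(-3481 - 1333) = √(-4814) = I*√4814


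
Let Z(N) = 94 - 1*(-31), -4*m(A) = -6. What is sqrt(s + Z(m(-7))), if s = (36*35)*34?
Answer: sqrt(42965) ≈ 207.28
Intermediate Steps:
m(A) = 3/2 (m(A) = -1/4*(-6) = 3/2)
Z(N) = 125 (Z(N) = 94 + 31 = 125)
s = 42840 (s = 1260*34 = 42840)
sqrt(s + Z(m(-7))) = sqrt(42840 + 125) = sqrt(42965)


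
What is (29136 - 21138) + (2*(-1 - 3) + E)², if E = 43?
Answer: 9223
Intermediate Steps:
(29136 - 21138) + (2*(-1 - 3) + E)² = (29136 - 21138) + (2*(-1 - 3) + 43)² = 7998 + (2*(-4) + 43)² = 7998 + (-8 + 43)² = 7998 + 35² = 7998 + 1225 = 9223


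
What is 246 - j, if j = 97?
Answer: 149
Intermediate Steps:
246 - j = 246 - 1*97 = 246 - 97 = 149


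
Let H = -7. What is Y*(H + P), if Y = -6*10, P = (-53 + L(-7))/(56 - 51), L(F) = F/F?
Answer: 1044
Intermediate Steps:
L(F) = 1
P = -52/5 (P = (-53 + 1)/(56 - 51) = -52/5 ≈ -10.400)
Y = -60
Y*(H + P) = -60*(-7 - 52/5) = -60*(-87/5) = 1044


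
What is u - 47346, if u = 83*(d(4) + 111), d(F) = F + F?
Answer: -37469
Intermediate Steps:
d(F) = 2*F
u = 9877 (u = 83*(2*4 + 111) = 83*(8 + 111) = 83*119 = 9877)
u - 47346 = 9877 - 47346 = -37469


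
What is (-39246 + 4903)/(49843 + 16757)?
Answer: -34343/66600 ≈ -0.51566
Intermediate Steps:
(-39246 + 4903)/(49843 + 16757) = -34343/66600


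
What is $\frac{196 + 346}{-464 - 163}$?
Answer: $- \frac{542}{627} \approx -0.86443$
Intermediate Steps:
$\frac{196 + 346}{-464 - 163} = \frac{542}{-627} = 542 \left(- \frac{1}{627}\right) = - \frac{542}{627}$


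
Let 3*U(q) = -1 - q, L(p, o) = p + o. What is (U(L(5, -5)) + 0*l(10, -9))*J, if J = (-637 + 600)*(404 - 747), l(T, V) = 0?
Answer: -12691/3 ≈ -4230.3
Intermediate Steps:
L(p, o) = o + p
J = 12691 (J = -37*(-343) = 12691)
U(q) = -⅓ - q/3 (U(q) = (-1 - q)/3 = -⅓ - q/3)
(U(L(5, -5)) + 0*l(10, -9))*J = ((-⅓ - (-5 + 5)/3) + 0*0)*12691 = ((-⅓ - ⅓*0) + 0)*12691 = ((-⅓ + 0) + 0)*12691 = (-⅓ + 0)*12691 = -⅓*12691 = -12691/3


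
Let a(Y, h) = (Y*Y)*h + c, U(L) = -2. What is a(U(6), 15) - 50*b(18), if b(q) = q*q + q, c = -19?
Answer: -17059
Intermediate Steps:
a(Y, h) = -19 + h*Y² (a(Y, h) = (Y*Y)*h - 19 = Y²*h - 19 = h*Y² - 19 = -19 + h*Y²)
b(q) = q + q² (b(q) = q² + q = q + q²)
a(U(6), 15) - 50*b(18) = (-19 + 15*(-2)²) - 900*(1 + 18) = (-19 + 15*4) - 900*19 = (-19 + 60) - 50*342 = 41 - 17100 = -17059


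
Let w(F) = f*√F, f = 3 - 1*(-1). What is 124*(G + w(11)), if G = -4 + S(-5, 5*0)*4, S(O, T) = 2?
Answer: 496 + 496*√11 ≈ 2141.0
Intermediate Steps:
f = 4 (f = 3 + 1 = 4)
w(F) = 4*√F
G = 4 (G = -4 + 2*4 = -4 + 8 = 4)
124*(G + w(11)) = 124*(4 + 4*√11) = 496 + 496*√11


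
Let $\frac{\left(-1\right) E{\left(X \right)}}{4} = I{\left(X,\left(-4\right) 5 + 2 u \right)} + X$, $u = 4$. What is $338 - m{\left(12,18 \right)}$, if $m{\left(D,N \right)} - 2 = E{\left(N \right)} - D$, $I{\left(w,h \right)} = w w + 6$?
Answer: $1740$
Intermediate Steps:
$I{\left(w,h \right)} = 6 + w^{2}$ ($I{\left(w,h \right)} = w^{2} + 6 = 6 + w^{2}$)
$E{\left(X \right)} = -24 - 4 X - 4 X^{2}$ ($E{\left(X \right)} = - 4 \left(\left(6 + X^{2}\right) + X\right) = - 4 \left(6 + X + X^{2}\right) = -24 - 4 X - 4 X^{2}$)
$m{\left(D,N \right)} = -22 - D - 4 N - 4 N^{2}$ ($m{\left(D,N \right)} = 2 - \left(24 + D + 4 N + 4 N^{2}\right) = -22 - D - 4 N - 4 N^{2}$)
$338 - m{\left(12,18 \right)} = 338 - \left(-22 - 12 - 72 - 4 \cdot 18^{2}\right) = 338 - \left(-22 - 12 - 72 - 1296\right) = 338 - -1402 = 338 + 1402 = 1740$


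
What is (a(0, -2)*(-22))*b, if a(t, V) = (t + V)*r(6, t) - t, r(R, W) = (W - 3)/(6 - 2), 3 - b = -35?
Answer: -1254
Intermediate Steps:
b = 38 (b = 3 - 1*(-35) = 3 + 35 = 38)
r(R, W) = -¾ + W/4 (r(R, W) = (-3 + W)/4 = (-3 + W)*(¼) = -¾ + W/4)
a(t, V) = -t + (-¾ + t/4)*(V + t) (a(t, V) = (t + V)*(-¾ + t/4) - t = (V + t)*(-¾ + t/4) - t = (-¾ + t/4)*(V + t) - t = -t + (-¾ + t/4)*(V + t))
(a(0, -2)*(-22))*b = ((-1*0 + (¼)*(-2)*(-3 + 0) + (¼)*0*(-3 + 0))*(-22))*38 = ((0 + (¼)*(-2)*(-3) + (¼)*0*(-3))*(-22))*38 = ((0 + 3/2 + 0)*(-22))*38 = ((3/2)*(-22))*38 = -33*38 = -1254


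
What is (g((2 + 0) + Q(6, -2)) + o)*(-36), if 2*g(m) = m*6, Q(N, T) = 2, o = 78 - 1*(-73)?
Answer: -5868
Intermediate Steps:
o = 151 (o = 78 + 73 = 151)
g(m) = 3*m (g(m) = (m*6)/2 = (6*m)/2 = 3*m)
(g((2 + 0) + Q(6, -2)) + o)*(-36) = (3*((2 + 0) + 2) + 151)*(-36) = (3*(2 + 2) + 151)*(-36) = (3*4 + 151)*(-36) = (12 + 151)*(-36) = 163*(-36) = -5868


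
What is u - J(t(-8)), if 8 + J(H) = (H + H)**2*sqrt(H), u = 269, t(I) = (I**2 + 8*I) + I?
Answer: 277 - 512*I*sqrt(2) ≈ 277.0 - 724.08*I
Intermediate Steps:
t(I) = I**2 + 9*I
J(H) = -8 + 4*H**(5/2) (J(H) = -8 + (H + H)**2*sqrt(H) = -8 + (2*H)**2*sqrt(H) = -8 + (4*H**2)*sqrt(H) = -8 + 4*H**(5/2))
u - J(t(-8)) = 269 - (-8 + 4*(-8*(9 - 8))**(5/2)) = 269 - (-8 + 4*(-8*1)**(5/2)) = 269 - (-8 + 4*(-8)**(5/2)) = 269 - (-8 + 4*(128*I*sqrt(2))) = 269 - (-8 + 512*I*sqrt(2)) = 269 + (8 - 512*I*sqrt(2)) = 277 - 512*I*sqrt(2)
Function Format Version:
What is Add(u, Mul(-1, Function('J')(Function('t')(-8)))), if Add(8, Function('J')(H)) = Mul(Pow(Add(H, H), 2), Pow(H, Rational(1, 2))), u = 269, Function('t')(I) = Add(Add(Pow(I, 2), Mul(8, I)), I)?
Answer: Add(277, Mul(-512, I, Pow(2, Rational(1, 2)))) ≈ Add(277.00, Mul(-724.08, I))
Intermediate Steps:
Function('t')(I) = Add(Pow(I, 2), Mul(9, I))
Function('J')(H) = Add(-8, Mul(4, Pow(H, Rational(5, 2)))) (Function('J')(H) = Add(-8, Mul(Pow(Add(H, H), 2), Pow(H, Rational(1, 2)))) = Add(-8, Mul(Pow(Mul(2, H), 2), Pow(H, Rational(1, 2)))) = Add(-8, Mul(Mul(4, Pow(H, 2)), Pow(H, Rational(1, 2)))) = Add(-8, Mul(4, Pow(H, Rational(5, 2)))))
Add(u, Mul(-1, Function('J')(Function('t')(-8)))) = Add(269, Mul(-1, Add(-8, Mul(4, Pow(Mul(-8, Add(9, -8)), Rational(5, 2)))))) = Add(269, Mul(-1, Add(-8, Mul(4, Pow(Mul(-8, 1), Rational(5, 2)))))) = Add(269, Mul(-1, Add(-8, Mul(4, Pow(-8, Rational(5, 2)))))) = Add(269, Mul(-1, Add(-8, Mul(4, Mul(128, I, Pow(2, Rational(1, 2))))))) = Add(269, Mul(-1, Add(-8, Mul(512, I, Pow(2, Rational(1, 2)))))) = Add(269, Add(8, Mul(-512, I, Pow(2, Rational(1, 2))))) = Add(277, Mul(-512, I, Pow(2, Rational(1, 2))))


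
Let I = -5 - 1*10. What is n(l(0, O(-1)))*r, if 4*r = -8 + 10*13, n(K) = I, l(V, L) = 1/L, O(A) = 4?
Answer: -915/2 ≈ -457.50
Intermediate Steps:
I = -15 (I = -5 - 10 = -15)
n(K) = -15
r = 61/2 (r = (-8 + 10*13)/4 = (-8 + 130)/4 = (¼)*122 = 61/2 ≈ 30.500)
n(l(0, O(-1)))*r = -15*61/2 = -915/2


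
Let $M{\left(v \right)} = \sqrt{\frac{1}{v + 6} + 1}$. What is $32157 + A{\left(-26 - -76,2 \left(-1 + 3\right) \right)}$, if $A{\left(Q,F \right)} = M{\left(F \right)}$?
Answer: $32157 + \frac{\sqrt{110}}{10} \approx 32158.0$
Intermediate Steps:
$M{\left(v \right)} = \sqrt{1 + \frac{1}{6 + v}}$ ($M{\left(v \right)} = \sqrt{\frac{1}{6 + v} + 1} = \sqrt{1 + \frac{1}{6 + v}}$)
$A{\left(Q,F \right)} = \sqrt{\frac{7 + F}{6 + F}}$
$32157 + A{\left(-26 - -76,2 \left(-1 + 3\right) \right)} = 32157 + \sqrt{\frac{7 + 2 \left(-1 + 3\right)}{6 + 2 \left(-1 + 3\right)}} = 32157 + \sqrt{\frac{7 + 2 \cdot 2}{6 + 2 \cdot 2}} = 32157 + \sqrt{\frac{7 + 4}{6 + 4}} = 32157 + \sqrt{\frac{1}{10} \cdot 11} = 32157 + \sqrt{\frac{11}{10}} = 32157 + \frac{\sqrt{110}}{10}$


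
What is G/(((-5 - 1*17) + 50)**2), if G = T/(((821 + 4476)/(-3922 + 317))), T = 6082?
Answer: -1566115/296632 ≈ -5.2797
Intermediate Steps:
G = -21925610/5297 (G = 6082/(((821 + 4476)/(-3922 + 317))) = 6082/((5297/(-3605))) = 6082/((5297*(-1/3605))) = 6082/(-5297/3605) = 6082*(-3605/5297) = -21925610/5297 ≈ -4139.3)
G/(((-5 - 1*17) + 50)**2) = -21925610/(5297*((-5 - 1*17) + 50)**2) = -21925610/(5297*((-5 - 17) + 50)**2) = -21925610/(5297*(-22 + 50)**2) = -21925610/(5297*(28**2)) = -21925610/5297/784 = -21925610/5297*1/784 = -1566115/296632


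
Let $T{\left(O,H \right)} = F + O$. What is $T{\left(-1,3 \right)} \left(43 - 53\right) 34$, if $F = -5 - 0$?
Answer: $2040$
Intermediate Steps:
$F = -5$ ($F = -5 + 0 = -5$)
$T{\left(O,H \right)} = -5 + O$
$T{\left(-1,3 \right)} \left(43 - 53\right) 34 = \left(-5 - 1\right) \left(43 - 53\right) 34 = \left(-6\right) \left(-10\right) 34 = 60 \cdot 34 = 2040$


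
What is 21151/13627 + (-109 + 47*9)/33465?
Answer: 712097093/456027555 ≈ 1.5615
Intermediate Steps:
21151/13627 + (-109 + 47*9)/33465 = 21151*(1/13627) + (-109 + 423)*(1/33465) = 21151/13627 + 314*(1/33465) = 21151/13627 + 314/33465 = 712097093/456027555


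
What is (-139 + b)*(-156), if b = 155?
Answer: -2496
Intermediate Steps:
(-139 + b)*(-156) = (-139 + 155)*(-156) = 16*(-156) = -2496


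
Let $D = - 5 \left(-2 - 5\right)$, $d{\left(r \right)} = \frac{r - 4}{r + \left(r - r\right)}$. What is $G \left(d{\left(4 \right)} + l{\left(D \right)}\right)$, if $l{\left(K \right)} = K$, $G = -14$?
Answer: $-490$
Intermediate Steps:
$d{\left(r \right)} = \frac{-4 + r}{r}$ ($d{\left(r \right)} = \frac{-4 + r}{r + 0} = \frac{-4 + r}{r}$)
$D = 35$ ($D = \left(-5\right) \left(-7\right) = 35$)
$G \left(d{\left(4 \right)} + l{\left(D \right)}\right) = - 14 \left(\frac{-4 + 4}{4} + 35\right) = - 14 \left(\frac{1}{4} \cdot 0 + 35\right) = - 14 \left(0 + 35\right) = \left(-14\right) 35 = -490$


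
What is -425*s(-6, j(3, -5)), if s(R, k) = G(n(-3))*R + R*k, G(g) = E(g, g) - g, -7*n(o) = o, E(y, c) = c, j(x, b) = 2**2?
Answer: 10200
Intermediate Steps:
j(x, b) = 4
n(o) = -o/7
G(g) = 0 (G(g) = g - g = 0)
s(R, k) = R*k (s(R, k) = 0*R + R*k = 0 + R*k = R*k)
-425*s(-6, j(3, -5)) = -(-2550)*4 = -425*(-24) = 10200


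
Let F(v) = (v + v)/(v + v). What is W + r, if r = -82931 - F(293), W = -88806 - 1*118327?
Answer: -290065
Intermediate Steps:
F(v) = 1 (F(v) = (2*v)/((2*v)) = (2*v)*(1/(2*v)) = 1)
W = -207133 (W = -88806 - 118327 = -207133)
r = -82932 (r = -82931 - 1*1 = -82931 - 1 = -82932)
W + r = -207133 - 82932 = -290065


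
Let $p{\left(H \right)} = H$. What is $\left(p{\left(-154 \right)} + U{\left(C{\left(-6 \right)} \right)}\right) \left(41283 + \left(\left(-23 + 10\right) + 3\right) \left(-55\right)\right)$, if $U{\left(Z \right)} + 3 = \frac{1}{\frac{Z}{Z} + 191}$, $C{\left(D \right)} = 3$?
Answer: $- \frac{1260972119}{192} \approx -6.5676 \cdot 10^{6}$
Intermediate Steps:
$U{\left(Z \right)} = - \frac{575}{192}$ ($U{\left(Z \right)} = -3 + \frac{1}{\frac{Z}{Z} + 191} = -3 + \frac{1}{1 + 191} = -3 + \frac{1}{192} = - \frac{575}{192}$)
$\left(p{\left(-154 \right)} + U{\left(C{\left(-6 \right)} \right)}\right) \left(41283 + \left(\left(-23 + 10\right) + 3\right) \left(-55\right)\right) = \left(-154 - \frac{575}{192}\right) \left(41283 + \left(\left(-23 + 10\right) + 3\right) \left(-55\right)\right) = - \frac{30143 \left(41283 + \left(-13 + 3\right) \left(-55\right)\right)}{192} = - \frac{30143 \left(41283 - -550\right)}{192} = - \frac{30143 \left(41283 + 550\right)}{192} = \left(- \frac{30143}{192}\right) 41833 = - \frac{1260972119}{192}$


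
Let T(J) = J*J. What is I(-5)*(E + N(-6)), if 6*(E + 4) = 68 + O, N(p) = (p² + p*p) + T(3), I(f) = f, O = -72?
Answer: -1145/3 ≈ -381.67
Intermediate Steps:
T(J) = J²
N(p) = 9 + 2*p² (N(p) = (p² + p*p) + 3² = (p² + p²) + 9 = 2*p² + 9 = 9 + 2*p²)
E = -14/3 (E = -4 + (68 - 72)/6 = -4 + (⅙)*(-4) = -4 - ⅔ = -14/3 ≈ -4.6667)
I(-5)*(E + N(-6)) = -5*(-14/3 + (9 + 2*(-6)²)) = -5*(-14/3 + (9 + 2*36)) = -5*(-14/3 + (9 + 72)) = -5*(-14/3 + 81) = -5*229/3 = -1145/3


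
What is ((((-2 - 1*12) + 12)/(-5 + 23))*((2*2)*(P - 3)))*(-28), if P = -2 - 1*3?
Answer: -896/9 ≈ -99.556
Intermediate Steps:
P = -5 (P = -2 - 3 = -5)
((((-2 - 1*12) + 12)/(-5 + 23))*((2*2)*(P - 3)))*(-28) = ((((-2 - 1*12) + 12)/(-5 + 23))*((2*2)*(-5 - 3)))*(-28) = ((((-2 - 12) + 12)/18)*(4*(-8)))*(-28) = (((-14 + 12)*(1/18))*(-32))*(-28) = (-2*1/18*(-32))*(-28) = -⅑*(-32)*(-28) = (32/9)*(-28) = -896/9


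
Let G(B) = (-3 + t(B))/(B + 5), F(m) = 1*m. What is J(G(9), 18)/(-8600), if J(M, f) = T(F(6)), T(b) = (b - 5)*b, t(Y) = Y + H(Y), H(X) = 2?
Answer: -3/4300 ≈ -0.00069767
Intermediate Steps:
F(m) = m
t(Y) = 2 + Y (t(Y) = Y + 2 = 2 + Y)
G(B) = (-1 + B)/(5 + B) (G(B) = (-3 + (2 + B))/(B + 5) = (-1 + B)/(5 + B))
T(b) = b*(-5 + b) (T(b) = (-5 + b)*b = b*(-5 + b))
J(M, f) = 6 (J(M, f) = 6*(-5 + 6) = 6*1 = 6)
J(G(9), 18)/(-8600) = 6/(-8600) = 6*(-1/8600) = -3/4300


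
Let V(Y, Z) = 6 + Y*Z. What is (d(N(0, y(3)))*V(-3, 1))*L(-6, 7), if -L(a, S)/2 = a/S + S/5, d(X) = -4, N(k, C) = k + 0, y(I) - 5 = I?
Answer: 456/35 ≈ 13.029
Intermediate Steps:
y(I) = 5 + I
N(k, C) = k
L(a, S) = -2*S/5 - 2*a/S (L(a, S) = -2*(a/S + S/5) = -2*(S/5 + a/S) = -2*S/5 - 2*a/S)
(d(N(0, y(3)))*V(-3, 1))*L(-6, 7) = (-4*(6 - 3*1))*(-⅖*7 - 2*(-6)/7) = (-4*(6 - 3))*(-14/5 - 2*(-6)*⅐) = (-4*3)*(-14/5 + 12/7) = -12*(-38/35) = 456/35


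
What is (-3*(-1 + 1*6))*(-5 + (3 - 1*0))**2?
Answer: -60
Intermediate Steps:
(-3*(-1 + 1*6))*(-5 + (3 - 1*0))**2 = (-3*(-1 + 6))*(-5 + (3 + 0))**2 = (-3*5)*(-5 + 3)**2 = -15*(-2)**2 = -15*4 = -60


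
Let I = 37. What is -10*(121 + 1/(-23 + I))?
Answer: -8475/7 ≈ -1210.7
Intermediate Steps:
-10*(121 + 1/(-23 + I)) = -10*(121 + 1/(-23 + 37)) = -10*(121 + 1/14) = -10*1695/14 = -8475/7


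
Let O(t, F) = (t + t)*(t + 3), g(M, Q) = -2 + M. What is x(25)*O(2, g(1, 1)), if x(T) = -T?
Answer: -500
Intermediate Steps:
O(t, F) = 2*t*(3 + t) (O(t, F) = (2*t)*(3 + t) = 2*t*(3 + t))
x(25)*O(2, g(1, 1)) = (-1*25)*(2*2*(3 + 2)) = -50*2*5 = -25*20 = -500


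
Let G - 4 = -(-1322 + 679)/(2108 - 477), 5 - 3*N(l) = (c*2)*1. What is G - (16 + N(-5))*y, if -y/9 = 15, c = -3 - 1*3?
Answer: 4777842/1631 ≈ 2929.4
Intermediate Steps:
c = -6 (c = -3 - 3 = -6)
N(l) = 17/3 (N(l) = 5/3 - (-6*2)/3 = 5/3 - (-4) = 5/3 - ⅓*(-12) = 5/3 + 4 = 17/3)
y = -135 (y = -9*15 = -135)
G = 7167/1631 (G = 4 - (-1322 + 679)/(2108 - 477) = 4 - (-643)/1631 = 4 - 1*(-643/1631) = 4 + 643/1631 = 7167/1631 ≈ 4.3942)
G - (16 + N(-5))*y = 7167/1631 - (16 + 17/3)*(-135) = 7167/1631 - 65*(-135)/3 = 7167/1631 - 1*(-2925) = 7167/1631 + 2925 = 4777842/1631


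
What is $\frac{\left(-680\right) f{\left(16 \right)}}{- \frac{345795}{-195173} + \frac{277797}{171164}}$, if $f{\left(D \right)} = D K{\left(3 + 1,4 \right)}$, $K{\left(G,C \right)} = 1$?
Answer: $- \frac{363463714127360}{113406129261} \approx -3205.0$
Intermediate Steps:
$f{\left(D \right)} = D$ ($f{\left(D \right)} = D 1 = D$)
$\frac{\left(-680\right) f{\left(16 \right)}}{- \frac{345795}{-195173} + \frac{277797}{171164}} = \frac{\left(-680\right) 16}{- \frac{345795}{-195173} + \frac{277797}{171164}} = - \frac{10880}{\left(-345795\right) \left(- \frac{1}{195173}\right) + 277797 \cdot \frac{1}{171164}} = - \frac{10880}{\frac{345795}{195173} + \frac{277797}{171164}} = - \frac{10880}{\frac{113406129261}{33406591372}} = \left(-10880\right) \frac{33406591372}{113406129261} = - \frac{363463714127360}{113406129261}$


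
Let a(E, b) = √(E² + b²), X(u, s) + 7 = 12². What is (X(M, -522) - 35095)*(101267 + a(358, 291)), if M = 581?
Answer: -3540091786 - 34958*√212845 ≈ -3.5562e+9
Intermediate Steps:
X(u, s) = 137 (X(u, s) = -7 + 12² = -7 + 144 = 137)
(X(M, -522) - 35095)*(101267 + a(358, 291)) = (137 - 35095)*(101267 + √(358² + 291²)) = -34958*(101267 + √(128164 + 84681)) = -34958*(101267 + √212845) = -3540091786 - 34958*√212845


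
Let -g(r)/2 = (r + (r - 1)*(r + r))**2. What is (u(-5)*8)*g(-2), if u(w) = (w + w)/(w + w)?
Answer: -1600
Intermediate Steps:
u(w) = 1 (u(w) = (2*w)/((2*w)) = (2*w)*(1/(2*w)) = 1)
g(r) = -2*(r + 2*r*(-1 + r))**2 (g(r) = -2*(r + (r - 1)*(r + r))**2 = -2*(r + (-1 + r)*(2*r))**2 = -2*(r + 2*r*(-1 + r))**2)
(u(-5)*8)*g(-2) = (1*8)*(-2*(-2)**2*(-1 + 2*(-2))**2) = 8*(-2*4*(-1 - 4)**2) = 8*(-2*4*(-5)**2) = 8*(-2*4*25) = 8*(-200) = -1600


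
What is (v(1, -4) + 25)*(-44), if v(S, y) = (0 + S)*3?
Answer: -1232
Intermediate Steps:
v(S, y) = 3*S (v(S, y) = S*3 = 3*S)
(v(1, -4) + 25)*(-44) = (3*1 + 25)*(-44) = (3 + 25)*(-44) = 28*(-44) = -1232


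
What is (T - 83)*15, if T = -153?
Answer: -3540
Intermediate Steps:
(T - 83)*15 = (-153 - 83)*15 = -236*15 = -3540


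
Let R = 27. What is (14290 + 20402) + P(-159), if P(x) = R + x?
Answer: 34560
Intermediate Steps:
P(x) = 27 + x
(14290 + 20402) + P(-159) = (14290 + 20402) + (27 - 159) = 34692 - 132 = 34560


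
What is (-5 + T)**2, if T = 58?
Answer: 2809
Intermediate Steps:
(-5 + T)**2 = (-5 + 58)**2 = 53**2 = 2809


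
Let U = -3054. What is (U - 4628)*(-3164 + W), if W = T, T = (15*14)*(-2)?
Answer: 27532288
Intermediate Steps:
T = -420 (T = 210*(-2) = -420)
W = -420
(U - 4628)*(-3164 + W) = (-3054 - 4628)*(-3164 - 420) = -7682*(-3584) = 27532288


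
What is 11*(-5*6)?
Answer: -330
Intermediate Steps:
11*(-5*6) = 11*(-30) = -330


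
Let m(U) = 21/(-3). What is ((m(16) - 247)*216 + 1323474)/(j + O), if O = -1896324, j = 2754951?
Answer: 8630/5841 ≈ 1.4775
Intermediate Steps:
m(U) = -7 (m(U) = 21*(-1/3) = -7)
((m(16) - 247)*216 + 1323474)/(j + O) = ((-7 - 247)*216 + 1323474)/(2754951 - 1896324) = (-254*216 + 1323474)/858627 = (-54864 + 1323474)*(1/858627) = 1268610*(1/858627) = 8630/5841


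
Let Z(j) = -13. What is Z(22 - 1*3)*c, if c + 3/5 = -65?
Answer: 4264/5 ≈ 852.80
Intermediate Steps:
c = -328/5 (c = -3/5 - 65 = -328/5 ≈ -65.600)
Z(22 - 1*3)*c = -13*(-328/5) = 4264/5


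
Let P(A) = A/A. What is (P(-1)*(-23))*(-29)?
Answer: 667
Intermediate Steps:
P(A) = 1
(P(-1)*(-23))*(-29) = (1*(-23))*(-29) = -23*(-29) = 667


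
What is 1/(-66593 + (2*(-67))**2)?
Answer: -1/48637 ≈ -2.0560e-5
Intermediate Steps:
1/(-66593 + (2*(-67))**2) = 1/(-66593 + (-134)**2) = 1/(-66593 + 17956) = 1/(-48637) = -1/48637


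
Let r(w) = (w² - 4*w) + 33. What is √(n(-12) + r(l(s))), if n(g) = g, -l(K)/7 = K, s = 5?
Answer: 3*√154 ≈ 37.229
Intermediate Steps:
l(K) = -7*K
r(w) = 33 + w² - 4*w
√(n(-12) + r(l(s))) = √(-12 + (33 + (-7*5)² - (-28)*5)) = √(-12 + (33 + (-35)² - 4*(-35))) = √(-12 + (33 + 1225 + 140)) = √(-12 + 1398) = √1386 = 3*√154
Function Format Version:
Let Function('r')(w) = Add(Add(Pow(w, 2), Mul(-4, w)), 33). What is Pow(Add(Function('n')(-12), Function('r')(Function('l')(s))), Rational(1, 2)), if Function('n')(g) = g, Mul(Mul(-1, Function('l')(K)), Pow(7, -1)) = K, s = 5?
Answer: Mul(3, Pow(154, Rational(1, 2))) ≈ 37.229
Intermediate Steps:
Function('l')(K) = Mul(-7, K)
Function('r')(w) = Add(33, Pow(w, 2), Mul(-4, w))
Pow(Add(Function('n')(-12), Function('r')(Function('l')(s))), Rational(1, 2)) = Pow(Add(-12, Add(33, Pow(Mul(-7, 5), 2), Mul(-4, Mul(-7, 5)))), Rational(1, 2)) = Pow(Add(-12, Add(33, Pow(-35, 2), Mul(-4, -35))), Rational(1, 2)) = Pow(Add(-12, Add(33, 1225, 140)), Rational(1, 2)) = Pow(Add(-12, 1398), Rational(1, 2)) = Pow(1386, Rational(1, 2)) = Mul(3, Pow(154, Rational(1, 2)))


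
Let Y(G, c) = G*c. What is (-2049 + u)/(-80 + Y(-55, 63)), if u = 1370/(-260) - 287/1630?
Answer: 21766848/37559275 ≈ 0.57953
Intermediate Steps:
u = -57693/10595 (u = 1370*(-1/260) - 287*1/1630 = -137/26 - 287/1630 = -57693/10595 ≈ -5.4453)
(-2049 + u)/(-80 + Y(-55, 63)) = (-2049 - 57693/10595)/(-80 - 55*63) = -21766848/(10595*(-80 - 3465)) = -21766848/10595/(-3545) = -21766848/10595*(-1/3545) = 21766848/37559275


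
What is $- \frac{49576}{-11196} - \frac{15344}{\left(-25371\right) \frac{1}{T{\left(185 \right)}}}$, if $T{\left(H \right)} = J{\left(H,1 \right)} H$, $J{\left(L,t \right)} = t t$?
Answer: $\frac{917755726}{7890381} \approx 116.31$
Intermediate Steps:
$J{\left(L,t \right)} = t^{2}$
$T{\left(H \right)} = H$ ($T{\left(H \right)} = 1^{2} H = 1 H = H$)
$- \frac{49576}{-11196} - \frac{15344}{\left(-25371\right) \frac{1}{T{\left(185 \right)}}} = - \frac{49576}{-11196} - \frac{15344}{\left(-25371\right) \frac{1}{185}} = \left(-49576\right) \left(- \frac{1}{11196}\right) - \frac{15344}{\left(-25371\right) \frac{1}{185}} = \frac{12394}{2799} - \frac{15344}{- \frac{25371}{185}} = \frac{12394}{2799} - - \frac{2838640}{25371} = \frac{12394}{2799} + \frac{2838640}{25371} = \frac{917755726}{7890381}$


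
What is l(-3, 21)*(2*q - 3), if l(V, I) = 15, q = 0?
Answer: -45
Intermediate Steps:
l(-3, 21)*(2*q - 3) = 15*(2*0 - 3) = 15*(0 - 3) = 15*(-3) = -45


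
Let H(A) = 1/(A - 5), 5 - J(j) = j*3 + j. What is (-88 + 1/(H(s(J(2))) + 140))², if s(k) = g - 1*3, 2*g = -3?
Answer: 54702193225/7064964 ≈ 7742.7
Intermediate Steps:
g = -3/2 (g = (½)*(-3) = -3/2 ≈ -1.5000)
J(j) = 5 - 4*j (J(j) = 5 - (j*3 + j) = 5 - (3*j + j) = 5 - 4*j)
s(k) = -9/2 (s(k) = -3/2 - 1*3 = -3/2 - 3 = -9/2)
H(A) = 1/(-5 + A)
(-88 + 1/(H(s(J(2))) + 140))² = (-88 + 1/(1/(-5 - 9/2) + 140))² = (-88 + 1/(1/(-19/2) + 140))² = (-88 + 1/(-2/19 + 140))² = (-88 + 1/(2658/19))² = (-88 + 19/2658)² = (-233885/2658)² = 54702193225/7064964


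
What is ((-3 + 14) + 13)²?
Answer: 576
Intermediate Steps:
((-3 + 14) + 13)² = (11 + 13)² = 24² = 576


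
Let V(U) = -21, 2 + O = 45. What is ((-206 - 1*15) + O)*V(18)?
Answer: 3738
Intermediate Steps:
O = 43 (O = -2 + 45 = 43)
((-206 - 1*15) + O)*V(18) = ((-206 - 1*15) + 43)*(-21) = ((-206 - 15) + 43)*(-21) = (-221 + 43)*(-21) = -178*(-21) = 3738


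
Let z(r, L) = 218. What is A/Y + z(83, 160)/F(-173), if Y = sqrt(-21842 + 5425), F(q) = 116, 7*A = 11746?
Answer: 109/58 - 1678*I*sqrt(16417)/16417 ≈ 1.8793 - 13.096*I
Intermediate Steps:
A = 1678 (A = (1/7)*11746 = 1678)
Y = I*sqrt(16417) (Y = sqrt(-16417) = I*sqrt(16417) ≈ 128.13*I)
A/Y + z(83, 160)/F(-173) = 1678/((I*sqrt(16417))) + 218/116 = 1678*(-I*sqrt(16417)/16417) + 218*(1/116) = -1678*I*sqrt(16417)/16417 + 109/58 = 109/58 - 1678*I*sqrt(16417)/16417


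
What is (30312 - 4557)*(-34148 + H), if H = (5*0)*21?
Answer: -879481740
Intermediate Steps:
H = 0 (H = 0*21 = 0)
(30312 - 4557)*(-34148 + H) = (30312 - 4557)*(-34148 + 0) = 25755*(-34148) = -879481740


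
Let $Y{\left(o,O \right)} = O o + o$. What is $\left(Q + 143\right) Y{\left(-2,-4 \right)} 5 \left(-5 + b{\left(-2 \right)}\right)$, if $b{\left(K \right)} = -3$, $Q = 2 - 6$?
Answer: $-33360$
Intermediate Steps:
$Y{\left(o,O \right)} = o + O o$
$Q = -4$ ($Q = 2 - 6 = -4$)
$\left(Q + 143\right) Y{\left(-2,-4 \right)} 5 \left(-5 + b{\left(-2 \right)}\right) = \left(-4 + 143\right) - 2 \left(1 - 4\right) 5 \left(-5 - 3\right) = 139 \left(-2\right) \left(-3\right) 5 \left(-8\right) = 139 \cdot 6 \left(-40\right) = 139 \left(-240\right) = -33360$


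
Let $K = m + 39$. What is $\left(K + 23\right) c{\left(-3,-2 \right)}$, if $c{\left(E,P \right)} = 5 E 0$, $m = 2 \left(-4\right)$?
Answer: $0$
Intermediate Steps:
$m = -8$
$c{\left(E,P \right)} = 0$
$K = 31$ ($K = -8 + 39 = 31$)
$\left(K + 23\right) c{\left(-3,-2 \right)} = \left(31 + 23\right) 0 = 54 \cdot 0 = 0$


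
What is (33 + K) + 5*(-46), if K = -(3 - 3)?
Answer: -197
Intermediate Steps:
K = 0 (K = -1*0 = 0)
(33 + K) + 5*(-46) = (33 + 0) + 5*(-46) = 33 - 230 = -197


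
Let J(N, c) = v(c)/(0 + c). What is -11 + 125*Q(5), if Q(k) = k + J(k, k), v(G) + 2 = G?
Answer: 689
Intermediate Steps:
v(G) = -2 + G
J(N, c) = (-2 + c)/c (J(N, c) = (-2 + c)/(0 + c) = (-2 + c)/c)
Q(k) = k + (-2 + k)/k
-11 + 125*Q(5) = -11 + 125*(1 + 5 - 2/5) = -11 + 125*(1 + 5 - 2*⅕) = -11 + 125*(1 + 5 - ⅖) = -11 + 125*(28/5) = -11 + 700 = 689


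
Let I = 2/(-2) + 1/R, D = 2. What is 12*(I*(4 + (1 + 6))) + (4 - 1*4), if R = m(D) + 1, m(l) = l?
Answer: -88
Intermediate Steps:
R = 3 (R = 2 + 1 = 3)
I = -⅔ (I = 2/(-2) + 1/3 = 2*(-½) + 1*(⅓) = -1 + ⅓ = -⅔ ≈ -0.66667)
12*(I*(4 + (1 + 6))) + (4 - 1*4) = 12*(-2*(4 + (1 + 6))/3) + (4 - 1*4) = 12*(-2*(4 + 7)/3) + (4 - 4) = 12*(-⅔*11) + 0 = 12*(-22/3) + 0 = -88 + 0 = -88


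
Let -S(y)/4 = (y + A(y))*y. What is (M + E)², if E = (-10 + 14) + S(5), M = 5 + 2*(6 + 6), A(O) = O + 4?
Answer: 61009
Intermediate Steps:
A(O) = 4 + O
S(y) = -4*y*(4 + 2*y) (S(y) = -4*(y + (4 + y))*y = -4*(4 + 2*y)*y = -4*y*(4 + 2*y))
M = 29 (M = 5 + 2*12 = 5 + 24 = 29)
E = -276 (E = (-10 + 14) - 8*5*(2 + 5) = 4 - 8*5*7 = 4 - 280 = -276)
(M + E)² = (29 - 276)² = (-247)² = 61009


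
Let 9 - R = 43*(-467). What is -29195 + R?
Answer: -9105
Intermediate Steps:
R = 20090 (R = 9 - 43*(-467) = 9 - 1*(-20081) = 9 + 20081 = 20090)
-29195 + R = -29195 + 20090 = -9105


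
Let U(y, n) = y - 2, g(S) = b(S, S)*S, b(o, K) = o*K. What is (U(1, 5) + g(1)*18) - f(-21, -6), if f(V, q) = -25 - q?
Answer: 36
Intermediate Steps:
b(o, K) = K*o
g(S) = S³ (g(S) = (S*S)*S = S²*S = S³)
U(y, n) = -2 + y
(U(1, 5) + g(1)*18) - f(-21, -6) = ((-2 + 1) + 1³*18) - (-25 - 1*(-6)) = (-1 + 1*18) - (-25 + 6) = (-1 + 18) - 1*(-19) = 17 + 19 = 36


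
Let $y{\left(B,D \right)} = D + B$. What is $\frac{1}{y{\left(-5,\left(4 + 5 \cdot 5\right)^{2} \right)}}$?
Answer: $\frac{1}{836} \approx 0.0011962$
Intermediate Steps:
$y{\left(B,D \right)} = B + D$
$\frac{1}{y{\left(-5,\left(4 + 5 \cdot 5\right)^{2} \right)}} = \frac{1}{-5 + \left(4 + 5 \cdot 5\right)^{2}} = \frac{1}{-5 + \left(4 + 25\right)^{2}} = \frac{1}{-5 + 29^{2}} = \frac{1}{-5 + 841} = \frac{1}{836}$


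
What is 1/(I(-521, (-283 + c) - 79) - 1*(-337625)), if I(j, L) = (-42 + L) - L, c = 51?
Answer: 1/337583 ≈ 2.9622e-6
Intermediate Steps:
I(j, L) = -42
1/(I(-521, (-283 + c) - 79) - 1*(-337625)) = 1/(-42 - 1*(-337625)) = 1/(-42 + 337625) = 1/337583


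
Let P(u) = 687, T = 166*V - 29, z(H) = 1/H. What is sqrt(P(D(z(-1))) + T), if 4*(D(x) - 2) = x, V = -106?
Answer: 3*I*sqrt(1882) ≈ 130.15*I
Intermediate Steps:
z(H) = 1/H
D(x) = 2 + x/4
T = -17625 (T = 166*(-106) - 29 = -17596 - 29 = -17625)
sqrt(P(D(z(-1))) + T) = sqrt(687 - 17625) = sqrt(-16938) = 3*I*sqrt(1882)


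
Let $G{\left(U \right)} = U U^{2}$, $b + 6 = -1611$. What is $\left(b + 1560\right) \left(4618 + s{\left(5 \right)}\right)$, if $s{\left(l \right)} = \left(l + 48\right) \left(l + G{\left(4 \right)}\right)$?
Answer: $-471675$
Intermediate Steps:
$b = -1617$ ($b = -6 - 1611 = -1617$)
$G{\left(U \right)} = U^{3}$
$s{\left(l \right)} = \left(48 + l\right) \left(64 + l\right)$ ($s{\left(l \right)} = \left(l + 48\right) \left(l + 4^{3}\right) = \left(48 + l\right) \left(l + 64\right) = \left(48 + l\right) \left(64 + l\right)$)
$\left(b + 1560\right) \left(4618 + s{\left(5 \right)}\right) = \left(-1617 + 1560\right) \left(4618 + \left(3072 + 5^{2} + 112 \cdot 5\right)\right) = - 57 \left(4618 + \left(3072 + 25 + 560\right)\right) = - 57 \left(4618 + 3657\right) = \left(-57\right) 8275 = -471675$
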